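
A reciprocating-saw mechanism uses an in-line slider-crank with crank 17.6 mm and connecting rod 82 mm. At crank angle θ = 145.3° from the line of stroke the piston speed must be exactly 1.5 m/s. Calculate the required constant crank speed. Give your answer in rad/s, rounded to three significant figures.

For an in-line slider-crank, |v_piston| = rω|sinθ|·[1 + r cosθ/√(L² − r² sin²θ)].
With r = 0.0176 m, L = 0.082 m, θ = 145.3°: the bracketed kinematic factor |dx/dθ| = 0.008238 m.
ω = v/|dx/dθ| = 1.5/0.008238 = 182.08 rad/s.

182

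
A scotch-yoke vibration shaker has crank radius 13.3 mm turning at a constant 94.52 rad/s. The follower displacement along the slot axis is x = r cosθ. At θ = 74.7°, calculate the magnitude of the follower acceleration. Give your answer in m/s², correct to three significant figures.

31.4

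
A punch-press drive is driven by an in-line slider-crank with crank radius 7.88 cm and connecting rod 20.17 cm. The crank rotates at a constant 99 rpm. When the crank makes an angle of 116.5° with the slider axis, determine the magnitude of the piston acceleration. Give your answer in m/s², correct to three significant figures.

5.81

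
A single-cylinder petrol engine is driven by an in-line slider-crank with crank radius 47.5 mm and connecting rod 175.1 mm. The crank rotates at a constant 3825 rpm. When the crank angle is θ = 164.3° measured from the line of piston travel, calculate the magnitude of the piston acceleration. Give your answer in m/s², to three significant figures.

ω = 2π·3825/60 = 400.6 rad/s
x(θ) = r cosθ + √(L² − r² sin²θ); with ω constant, a = ω²·d²x/dθ².
d²x/dθ² = −r cosθ − r²(cos2θ)/√u − r⁴ sin²2θ/(4u^{3/2}),  u = L² − r² sin²θ = 0.0304948 m².
Substituting r = 0.0475 m, L = 0.1751 m, θ = 164.3°: d²x/dθ² = +0.034635 m.
a = ω²·d²x/dθ² = (400.6)²·(+0.034635) = +5556.9 m/s²;  |a| = 5556.9 m/s².

5560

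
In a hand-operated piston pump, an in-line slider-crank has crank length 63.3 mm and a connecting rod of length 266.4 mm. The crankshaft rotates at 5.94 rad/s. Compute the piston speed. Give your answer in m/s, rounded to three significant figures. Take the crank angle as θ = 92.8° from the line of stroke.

ω = 5.94 rad/s
For an in-line slider-crank, x = r cosθ + √(L² − r² sin²θ), so v = −rω sinθ·[1 + r cosθ/√(L² − r² sin²θ)].
With r = 0.0633 m, L = 0.2664 m, θ = 92.8°: √(L² − r² sin²θ) = 0.25879 m.
v = −0.0633·5.94·0.99881·[1 + 0.0633·-0.04885/0.25879] = -0.37107 m/s.
|v| = 0.37107 m/s.

0.371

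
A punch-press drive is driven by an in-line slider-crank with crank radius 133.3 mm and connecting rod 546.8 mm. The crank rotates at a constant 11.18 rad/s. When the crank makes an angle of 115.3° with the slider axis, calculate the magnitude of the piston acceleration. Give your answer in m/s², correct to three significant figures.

9.72

ω = 11.18 rad/s
x(θ) = r cosθ + √(L² − r² sin²θ); with ω constant, a = ω²·d²x/dθ².
d²x/dθ² = −r cosθ − r²(cos2θ)/√u − r⁴ sin²2θ/(4u^{3/2}),  u = L² − r² sin²θ = 0.284467 m².
Substituting r = 0.1333 m, L = 0.5468 m, θ = 115.3°: d²x/dθ² = +0.077802 m.
a = ω²·d²x/dθ² = (11.18)²·(+0.077802) = +9.7247 m/s²;  |a| = 9.7247 m/s².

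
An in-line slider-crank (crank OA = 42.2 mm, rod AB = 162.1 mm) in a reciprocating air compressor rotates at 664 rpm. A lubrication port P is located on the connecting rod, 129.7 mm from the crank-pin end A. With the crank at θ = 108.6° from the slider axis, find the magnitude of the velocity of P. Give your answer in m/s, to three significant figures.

ω = 69.53 rad/s.  Crank-pin speed |V_A| = rω = 2.9343 m/s, perpendicular to OA.
Rod angle: sinφ = −(r/L) sinθ ⇒ φ = -14.284°; ω_rod = −rω cosθ/√(L²−r²sin²θ) = +5.958 rad/s.
V_P = V_A + ω_rod × AP, with AP = 0.1297 m along the rod.
Components: V_Px = −rω sinθ − a·ω_rod·sinφ = -2.5904 m/s;  V_Py = rω cosθ + a·ω_rod·cosφ = -0.18707 m/s.
|V_P| = √(V_Px² + V_Py²) = 2.5971 m/s.

2.60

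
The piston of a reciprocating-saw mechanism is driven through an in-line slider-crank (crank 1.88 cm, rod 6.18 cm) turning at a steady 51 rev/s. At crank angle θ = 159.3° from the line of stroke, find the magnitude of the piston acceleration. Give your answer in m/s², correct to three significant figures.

ω = 2π·51 = 320.4 rad/s
x(θ) = r cosθ + √(L² − r² sin²θ); with ω constant, a = ω²·d²x/dθ².
d²x/dθ² = −r cosθ − r²(cos2θ)/√u − r⁴ sin²2θ/(4u^{3/2}),  u = L² − r² sin²θ = 0.00377508 m².
Substituting r = 0.0188 m, L = 0.0618 m, θ = 159.3°: d²x/dθ² = +0.013212 m.
a = ω²·d²x/dθ² = (320.4)²·(+0.013212) = +1356.7 m/s²;  |a| = 1356.7 m/s².

1360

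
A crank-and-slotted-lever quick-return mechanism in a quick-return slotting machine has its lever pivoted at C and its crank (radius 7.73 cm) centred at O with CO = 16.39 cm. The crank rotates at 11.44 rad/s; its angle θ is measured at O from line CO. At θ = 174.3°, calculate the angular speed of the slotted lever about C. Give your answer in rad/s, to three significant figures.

9.95

ω = 11.44 rad/s
Crank pin A relative to C: A = (d + r cosθ, r sinθ); lever angle φ = atan2(r sinθ, d + r cosθ).
Differentiating tanφ: φ̇ = rω(d cosθ + r)/(d² + r² + 2dr cosθ).
d² + r² + 2dr cosθ = |CA|² = 0.00762485 m²;  d cosθ + r = -0.08579 m.
|ω_lever| = |0.0773·11.44·-0.08579| / 0.00762485 = 9.9497 rad/s.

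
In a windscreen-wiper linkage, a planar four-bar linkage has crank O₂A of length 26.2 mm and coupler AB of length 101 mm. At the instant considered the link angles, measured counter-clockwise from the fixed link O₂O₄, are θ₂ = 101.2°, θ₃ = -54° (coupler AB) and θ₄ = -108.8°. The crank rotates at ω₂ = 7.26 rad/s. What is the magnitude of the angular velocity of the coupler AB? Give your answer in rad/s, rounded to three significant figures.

1.15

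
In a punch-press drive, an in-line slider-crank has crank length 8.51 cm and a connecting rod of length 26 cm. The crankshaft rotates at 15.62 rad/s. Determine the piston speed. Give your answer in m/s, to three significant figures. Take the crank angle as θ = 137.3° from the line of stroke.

0.679

ω = 15.62 rad/s
For an in-line slider-crank, x = r cosθ + √(L² − r² sin²θ), so v = −rω sinθ·[1 + r cosθ/√(L² − r² sin²θ)].
With r = 0.0851 m, L = 0.26 m, θ = 137.3°: √(L² − r² sin²θ) = 0.25351 m.
v = −0.0851·15.62·0.67816·[1 + 0.0851·-0.73491/0.25351] = -0.67907 m/s.
|v| = 0.67907 m/s.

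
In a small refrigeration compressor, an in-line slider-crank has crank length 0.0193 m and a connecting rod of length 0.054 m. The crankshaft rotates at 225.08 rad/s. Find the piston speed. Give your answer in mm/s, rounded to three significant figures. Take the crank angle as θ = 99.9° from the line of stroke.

4000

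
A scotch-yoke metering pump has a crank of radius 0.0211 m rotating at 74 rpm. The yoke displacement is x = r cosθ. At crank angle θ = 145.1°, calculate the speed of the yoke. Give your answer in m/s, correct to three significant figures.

0.0936

ω = 7.749 rad/s (from 74 rpm).
x = r cosθ ⇒ ẋ = −rω sinθ.
|v| = rω|sinθ| = 0.0211·7.749·|sin 145.1°| = 0.093551 m/s.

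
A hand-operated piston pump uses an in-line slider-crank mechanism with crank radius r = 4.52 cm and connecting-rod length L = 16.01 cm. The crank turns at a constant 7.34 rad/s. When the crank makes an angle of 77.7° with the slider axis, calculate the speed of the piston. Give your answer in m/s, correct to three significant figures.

ω = 7.34 rad/s
For an in-line slider-crank, x = r cosθ + √(L² − r² sin²θ), so v = −rω sinθ·[1 + r cosθ/√(L² − r² sin²θ)].
With r = 0.0452 m, L = 0.1601 m, θ = 77.7°: √(L² − r² sin²θ) = 0.15389 m.
v = −0.0452·7.34·0.97705·[1 + 0.0452·0.21303/0.15389] = -0.34444 m/s.
|v| = 0.34444 m/s.

0.344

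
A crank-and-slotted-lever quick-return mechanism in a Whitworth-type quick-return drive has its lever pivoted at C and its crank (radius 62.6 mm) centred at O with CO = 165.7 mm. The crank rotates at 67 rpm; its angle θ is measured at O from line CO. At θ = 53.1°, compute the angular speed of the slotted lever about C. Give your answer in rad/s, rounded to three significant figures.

ω = 7.016 rad/s (from 67 rpm).
Crank pin A relative to C: A = (d + r cosθ, r sinθ); lever angle φ = atan2(r sinθ, d + r cosθ).
Differentiating tanφ: φ̇ = rω(d cosθ + r)/(d² + r² + 2dr cosθ).
d² + r² + 2dr cosθ = |CA|² = 0.0438314 m²;  d cosθ + r = +0.16209 m.
|ω_lever| = |0.0626·7.016·+0.16209| / 0.0438314 = 1.6242 rad/s.

1.62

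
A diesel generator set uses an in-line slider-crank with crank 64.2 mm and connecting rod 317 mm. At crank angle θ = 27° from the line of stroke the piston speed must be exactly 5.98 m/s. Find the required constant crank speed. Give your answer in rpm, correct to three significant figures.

1660

For an in-line slider-crank, |v_piston| = rω|sinθ|·[1 + r cosθ/√(L² − r² sin²θ)].
With r = 0.0642 m, L = 0.317 m, θ = 27°: the bracketed kinematic factor |dx/dθ| = 0.034428 m.
ω = v/|dx/dθ| = 5.98/0.034428 = 173.7 rad/s.
N = 60ω/(2π) = 1658.7 rpm.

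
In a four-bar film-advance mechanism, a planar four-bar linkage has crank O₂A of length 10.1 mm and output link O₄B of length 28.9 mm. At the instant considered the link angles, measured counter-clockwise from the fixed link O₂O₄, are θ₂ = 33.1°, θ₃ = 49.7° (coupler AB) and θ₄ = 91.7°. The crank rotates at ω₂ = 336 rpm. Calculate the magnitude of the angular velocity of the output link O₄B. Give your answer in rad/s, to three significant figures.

5.25

ω₂ = 35.19 rad/s (from 336 rpm).
Differentiating the loop-closure r₂e^{iθ₂}+r₃e^{iθ₃}=r₁+r₄e^{iθ₄} gives r₂ω₂e^{iθ₂}+r₃ω₃e^{iθ₃}=r₄ω₄e^{iθ₄}.
Eliminating the other unknown: ω₄ = r₂ω₂ sin(θ₂−θ₃) / [r₄ sin(θ₄−θ₃)].
Numerator sine = -0.28569; denominator sine = +0.66913.
Result = 0.0101·35.19·(-0.28569) / (0.0289·(+0.66913)) = -5.2502 rad/s; magnitude 5.2502 rad/s.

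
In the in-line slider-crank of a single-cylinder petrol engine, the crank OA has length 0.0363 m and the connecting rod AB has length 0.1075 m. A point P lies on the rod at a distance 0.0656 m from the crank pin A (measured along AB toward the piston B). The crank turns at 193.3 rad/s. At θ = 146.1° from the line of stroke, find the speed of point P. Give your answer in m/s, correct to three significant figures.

3.95

ω = 193.3 rad/s.  Crank-pin speed |V_A| = rω = 7.0168 m/s, perpendicular to OA.
Rod angle: sinφ = −(r/L) sinθ ⇒ φ = -10.856°; ω_rod = −rω cosθ/√(L²−r²sin²θ) = +55.164 rad/s.
V_P = V_A + ω_rod × AP, with AP = 0.0656 m along the rod.
Components: V_Px = −rω sinθ − a·ω_rod·sinφ = -3.232 m/s;  V_Py = rω cosθ + a·ω_rod·cosφ = -2.27 m/s.
|V_P| = √(V_Px² + V_Py²) = 3.9496 m/s.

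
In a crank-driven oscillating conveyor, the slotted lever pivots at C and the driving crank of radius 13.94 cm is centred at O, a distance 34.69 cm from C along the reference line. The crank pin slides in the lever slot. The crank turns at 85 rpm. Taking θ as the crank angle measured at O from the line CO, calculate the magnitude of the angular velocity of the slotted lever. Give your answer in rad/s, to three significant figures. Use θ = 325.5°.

2.40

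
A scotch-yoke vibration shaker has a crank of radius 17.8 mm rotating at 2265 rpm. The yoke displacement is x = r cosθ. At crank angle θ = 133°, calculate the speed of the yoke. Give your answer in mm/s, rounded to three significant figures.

ω = 237.2 rad/s (from 2265 rpm).
x = r cosθ ⇒ ẋ = −rω sinθ.
|v| = rω|sinθ| = 0.0178·237.2·|sin 133°| = 3.0878 m/s = 3087.8 mm/s.

3090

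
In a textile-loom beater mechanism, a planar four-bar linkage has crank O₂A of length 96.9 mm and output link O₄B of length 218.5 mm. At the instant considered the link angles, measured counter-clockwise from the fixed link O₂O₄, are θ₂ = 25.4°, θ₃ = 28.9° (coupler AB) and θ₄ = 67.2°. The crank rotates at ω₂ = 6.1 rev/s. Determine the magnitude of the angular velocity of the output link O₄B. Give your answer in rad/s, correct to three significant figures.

ω₂ = 38.33 rad/s (from 6.1 rev/s).
Differentiating the loop-closure r₂e^{iθ₂}+r₃e^{iθ₃}=r₁+r₄e^{iθ₄} gives r₂ω₂e^{iθ₂}+r₃ω₃e^{iθ₃}=r₄ω₄e^{iθ₄}.
Eliminating the other unknown: ω₄ = r₂ω₂ sin(θ₂−θ₃) / [r₄ sin(θ₄−θ₃)].
Numerator sine = -0.06105; denominator sine = +0.61978.
Result = 0.0969·38.33·(-0.06105) / (0.2185·(+0.61978)) = -1.6743 rad/s; magnitude 1.6743 rad/s.

1.67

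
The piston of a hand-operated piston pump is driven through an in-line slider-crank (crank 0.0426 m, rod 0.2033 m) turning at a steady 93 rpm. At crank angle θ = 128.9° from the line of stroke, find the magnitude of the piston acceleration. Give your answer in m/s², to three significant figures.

2.71

ω = 2π·93/60 = 9.739 rad/s
x(θ) = r cosθ + √(L² − r² sin²θ); with ω constant, a = ω²·d²x/dθ².
d²x/dθ² = −r cosθ − r²(cos2θ)/√u − r⁴ sin²2θ/(4u^{3/2}),  u = L² − r² sin²θ = 0.0402318 m².
Substituting r = 0.0426 m, L = 0.2033 m, θ = 128.9°: d²x/dθ² = +0.028566 m.
a = ω²·d²x/dθ² = (9.739)²·(+0.028566) = +2.7094 m/s²;  |a| = 2.7094 m/s².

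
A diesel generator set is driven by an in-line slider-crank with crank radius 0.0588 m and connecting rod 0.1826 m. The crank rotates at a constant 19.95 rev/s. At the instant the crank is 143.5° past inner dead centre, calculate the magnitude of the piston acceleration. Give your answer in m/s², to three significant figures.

647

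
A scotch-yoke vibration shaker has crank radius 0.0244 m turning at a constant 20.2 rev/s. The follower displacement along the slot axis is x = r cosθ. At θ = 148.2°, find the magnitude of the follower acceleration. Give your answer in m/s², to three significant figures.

334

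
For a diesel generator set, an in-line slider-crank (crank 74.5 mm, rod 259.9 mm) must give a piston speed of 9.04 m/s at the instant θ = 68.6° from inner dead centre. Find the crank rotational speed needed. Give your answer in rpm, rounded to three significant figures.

For an in-line slider-crank, |v_piston| = rω|sinθ|·[1 + r cosθ/√(L² − r² sin²θ)].
With r = 0.0745 m, L = 0.2599 m, θ = 68.6°: the bracketed kinematic factor |dx/dθ| = 0.076892 m.
ω = v/|dx/dθ| = 9.04/0.076892 = 117.57 rad/s.
N = 60ω/(2π) = 1122.7 rpm.

1120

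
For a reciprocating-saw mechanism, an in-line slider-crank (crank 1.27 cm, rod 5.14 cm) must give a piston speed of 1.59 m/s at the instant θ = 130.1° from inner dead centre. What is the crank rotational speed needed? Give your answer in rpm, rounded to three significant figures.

For an in-line slider-crank, |v_piston| = rω|sinθ|·[1 + r cosθ/√(L² − r² sin²θ)].
With r = 0.0127 m, L = 0.0514 m, θ = 130.1°: the bracketed kinematic factor |dx/dθ| = 0.0081401 m.
ω = v/|dx/dθ| = 1.59/0.0081401 = 195.33 rad/s.
N = 60ω/(2π) = 1865.3 rpm.

1870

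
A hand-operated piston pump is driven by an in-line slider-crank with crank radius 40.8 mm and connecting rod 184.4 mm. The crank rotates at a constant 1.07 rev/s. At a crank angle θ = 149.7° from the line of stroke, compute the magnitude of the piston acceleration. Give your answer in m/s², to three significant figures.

1.39

ω = 2π·1.07 = 6.723 rad/s
x(θ) = r cosθ + √(L² − r² sin²θ); with ω constant, a = ω²·d²x/dθ².
d²x/dθ² = −r cosθ − r²(cos2θ)/√u − r⁴ sin²2θ/(4u^{3/2}),  u = L² − r² sin²θ = 0.0335796 m².
Substituting r = 0.0408 m, L = 0.1844 m, θ = 149.7°: d²x/dθ² = +0.030682 m.
a = ω²·d²x/dθ² = (6.723)²·(+0.030682) = +1.3868 m/s²;  |a| = 1.3868 m/s².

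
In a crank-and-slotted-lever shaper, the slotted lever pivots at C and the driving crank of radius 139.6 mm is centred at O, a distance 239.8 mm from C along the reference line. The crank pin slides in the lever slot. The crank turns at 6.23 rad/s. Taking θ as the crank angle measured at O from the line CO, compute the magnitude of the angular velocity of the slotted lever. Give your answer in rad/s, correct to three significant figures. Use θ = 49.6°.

2.13

ω = 6.23 rad/s
Crank pin A relative to C: A = (d + r cosθ, r sinθ); lever angle φ = atan2(r sinθ, d + r cosθ).
Differentiating tanφ: φ̇ = rω(d cosθ + r)/(d² + r² + 2dr cosθ).
d² + r² + 2dr cosθ = |CA|² = 0.120385 m²;  d cosθ + r = +0.29502 m.
|ω_lever| = |0.1396·6.23·+0.29502| / 0.120385 = 2.1313 rad/s.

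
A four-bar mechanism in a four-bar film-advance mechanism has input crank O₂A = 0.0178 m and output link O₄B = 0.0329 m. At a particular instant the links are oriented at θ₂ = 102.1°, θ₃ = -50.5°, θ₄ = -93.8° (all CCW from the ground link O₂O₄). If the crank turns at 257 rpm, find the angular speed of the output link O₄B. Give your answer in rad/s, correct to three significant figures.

9.77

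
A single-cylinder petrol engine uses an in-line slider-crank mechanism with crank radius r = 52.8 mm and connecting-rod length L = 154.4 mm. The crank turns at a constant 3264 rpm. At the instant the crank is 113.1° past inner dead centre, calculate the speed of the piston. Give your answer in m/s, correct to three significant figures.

14.3

ω = 2π·3264/60 = 341.8 rad/s
For an in-line slider-crank, x = r cosθ + √(L² − r² sin²θ), so v = −rω sinθ·[1 + r cosθ/√(L² − r² sin²θ)].
With r = 0.0528 m, L = 0.1544 m, θ = 113.1°: √(L² − r² sin²θ) = 0.14656 m.
v = −0.0528·341.8·0.91982·[1 + 0.0528·-0.39234/0.14656] = -14.254 m/s.
|v| = 14.254 m/s.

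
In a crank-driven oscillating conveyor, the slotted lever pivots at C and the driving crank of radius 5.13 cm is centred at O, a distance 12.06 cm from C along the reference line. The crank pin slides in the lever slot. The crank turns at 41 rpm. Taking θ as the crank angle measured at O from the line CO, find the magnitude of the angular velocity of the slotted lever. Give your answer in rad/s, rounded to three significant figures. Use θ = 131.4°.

ω = 4.294 rad/s (from 41 rpm).
Crank pin A relative to C: A = (d + r cosθ, r sinθ); lever angle φ = atan2(r sinθ, d + r cosθ).
Differentiating tanφ: φ̇ = rω(d cosθ + r)/(d² + r² + 2dr cosθ).
d² + r² + 2dr cosθ = |CA|² = 0.00899327 m²;  d cosθ + r = -0.028454 m.
|ω_lever| = |0.0513·4.294·-0.028454| / 0.00899327 = 0.69688 rad/s.

0.697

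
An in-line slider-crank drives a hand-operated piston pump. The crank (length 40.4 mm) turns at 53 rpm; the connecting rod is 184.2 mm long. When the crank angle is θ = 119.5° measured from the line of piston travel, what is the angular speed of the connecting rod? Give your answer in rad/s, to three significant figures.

ω = 5.55 rad/s (converted from 53 rpm).
The rod makes angle φ with the slider axis where L sinφ = r sinθ; differentiating, L cosφ·φ̇ = r ω cosθ.
L cosφ = √(L² − r² sin²θ) = 0.18081 m.
|ω_rod| = r ω |cosθ| / √(L² − r² sin²θ) = 0.0404·5.55·0.49242/0.18081 = 0.61065 rad/s.

0.611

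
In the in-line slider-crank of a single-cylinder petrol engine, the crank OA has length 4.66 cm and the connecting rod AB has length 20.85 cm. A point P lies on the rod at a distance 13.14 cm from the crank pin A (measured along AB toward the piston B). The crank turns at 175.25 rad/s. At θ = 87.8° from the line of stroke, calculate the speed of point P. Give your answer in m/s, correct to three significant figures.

8.21

ω = 175.2 rad/s.  Crank-pin speed |V_A| = rω = 8.1667 m/s, perpendicular to OA.
Rod angle: sinφ = −(r/L) sinθ ⇒ φ = -12.905°; ω_rod = −rω cosθ/√(L²−r²sin²θ) = -1.5426 rad/s.
V_P = V_A + ω_rod × AP, with AP = 0.1314 m along the rod.
Components: V_Px = −rω sinθ − a·ω_rod·sinφ = -8.2059 m/s;  V_Py = rω cosθ + a·ω_rod·cosφ = +0.11593 m/s.
|V_P| = √(V_Px² + V_Py²) = 8.2067 m/s.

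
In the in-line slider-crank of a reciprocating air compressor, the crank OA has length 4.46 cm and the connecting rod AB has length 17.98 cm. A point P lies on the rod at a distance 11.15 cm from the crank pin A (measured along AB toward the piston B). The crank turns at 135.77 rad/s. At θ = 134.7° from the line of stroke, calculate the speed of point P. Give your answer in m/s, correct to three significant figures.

ω = 135.8 rad/s.  Crank-pin speed |V_A| = rω = 6.0553 m/s, perpendicular to OA.
Rod angle: sinφ = −(r/L) sinθ ⇒ φ = -10.155°; ω_rod = −rω cosθ/√(L²−r²sin²θ) = +24.066 rad/s.
V_P = V_A + ω_rod × AP, with AP = 0.1115 m along the rod.
Components: V_Px = −rω sinθ − a·ω_rod·sinφ = -3.831 m/s;  V_Py = rω cosθ + a·ω_rod·cosφ = -1.618 m/s.
|V_P| = √(V_Px² + V_Py²) = 4.1587 m/s.

4.16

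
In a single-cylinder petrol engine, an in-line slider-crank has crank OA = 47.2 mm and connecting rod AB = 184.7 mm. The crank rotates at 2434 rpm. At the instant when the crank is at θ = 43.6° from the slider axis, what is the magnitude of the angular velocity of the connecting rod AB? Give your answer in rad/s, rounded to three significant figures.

ω = 254.9 rad/s (converted from 2434 rpm).
The rod makes angle φ with the slider axis where L sinφ = r sinθ; differentiating, L cosφ·φ̇ = r ω cosθ.
L cosφ = √(L² − r² sin²θ) = 0.18181 m.
|ω_rod| = r ω |cosθ| / √(L² − r² sin²θ) = 0.0472·254.9·0.72417/0.18181 = 47.92 rad/s.

47.9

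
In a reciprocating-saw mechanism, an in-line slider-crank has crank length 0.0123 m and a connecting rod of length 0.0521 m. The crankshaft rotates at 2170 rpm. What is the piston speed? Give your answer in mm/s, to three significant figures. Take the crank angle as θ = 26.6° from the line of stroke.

ω = 2π·2170/60 = 227.2 rad/s
For an in-line slider-crank, x = r cosθ + √(L² − r² sin²θ), so v = −rω sinθ·[1 + r cosθ/√(L² − r² sin²θ)].
With r = 0.0123 m, L = 0.0521 m, θ = 26.6°: √(L² − r² sin²θ) = 0.051808 m.
v = −0.0123·227.2·0.44776·[1 + 0.0123·0.89415/0.051808] = -1.5172 m/s.
|v| = 1.5172 m/s = 1517.2 mm/s.

1520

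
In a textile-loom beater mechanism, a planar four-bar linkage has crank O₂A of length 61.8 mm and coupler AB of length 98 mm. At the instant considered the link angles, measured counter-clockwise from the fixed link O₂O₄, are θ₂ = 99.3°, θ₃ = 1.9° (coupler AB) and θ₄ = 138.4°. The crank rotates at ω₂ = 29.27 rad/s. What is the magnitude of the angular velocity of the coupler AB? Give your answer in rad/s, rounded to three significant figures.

16.9

ω₂ = 29.27 rad/s
Differentiating the loop-closure r₂e^{iθ₂}+r₃e^{iθ₃}=r₁+r₄e^{iθ₄} gives r₂ω₂e^{iθ₂}+r₃ω₃e^{iθ₃}=r₄ω₄e^{iθ₄}.
Eliminating the other unknown: ω₃ = r₂ω₂ sin(θ₄−θ₂) / [r₃ sin(θ₃−θ₄)].
Numerator sine = +0.63068; denominator sine = -0.68835.
Result = 0.0618·29.27·(+0.63068) / (0.098·(-0.68835)) = -16.911 rad/s; magnitude 16.911 rad/s.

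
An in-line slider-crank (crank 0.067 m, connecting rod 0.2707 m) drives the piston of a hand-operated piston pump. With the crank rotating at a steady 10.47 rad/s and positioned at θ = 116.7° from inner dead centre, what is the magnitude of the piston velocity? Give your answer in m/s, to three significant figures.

ω = 10.47 rad/s
For an in-line slider-crank, x = r cosθ + √(L² − r² sin²θ), so v = −rω sinθ·[1 + r cosθ/√(L² − r² sin²θ)].
With r = 0.067 m, L = 0.2707 m, θ = 116.7°: √(L² − r² sin²θ) = 0.264 m.
v = −0.067·10.47·0.89337·[1 + 0.067·-0.44932/0.264] = -0.55523 m/s.
|v| = 0.55523 m/s.

0.555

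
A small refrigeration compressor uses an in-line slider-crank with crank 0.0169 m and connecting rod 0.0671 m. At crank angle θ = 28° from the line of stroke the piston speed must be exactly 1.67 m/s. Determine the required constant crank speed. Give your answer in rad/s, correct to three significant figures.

For an in-line slider-crank, |v_piston| = rω|sinθ|·[1 + r cosθ/√(L² − r² sin²θ)].
With r = 0.0169 m, L = 0.0671 m, θ = 28°: the bracketed kinematic factor |dx/dθ| = 0.0097109 m.
ω = v/|dx/dθ| = 1.67/0.0097109 = 171.97 rad/s.

172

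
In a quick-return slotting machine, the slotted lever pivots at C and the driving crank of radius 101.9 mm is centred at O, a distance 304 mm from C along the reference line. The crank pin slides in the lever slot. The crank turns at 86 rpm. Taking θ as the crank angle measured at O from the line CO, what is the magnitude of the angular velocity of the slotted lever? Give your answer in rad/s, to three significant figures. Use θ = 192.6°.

ω = 9.006 rad/s (from 86 rpm).
Crank pin A relative to C: A = (d + r cosθ, r sinθ); lever angle φ = atan2(r sinθ, d + r cosθ).
Differentiating tanφ: φ̇ = rω(d cosθ + r)/(d² + r² + 2dr cosθ).
d² + r² + 2dr cosθ = |CA|² = 0.0423365 m²;  d cosθ + r = -0.19478 m.
|ω_lever| = |0.1019·9.006·-0.19478| / 0.0423365 = 4.2221 rad/s.

4.22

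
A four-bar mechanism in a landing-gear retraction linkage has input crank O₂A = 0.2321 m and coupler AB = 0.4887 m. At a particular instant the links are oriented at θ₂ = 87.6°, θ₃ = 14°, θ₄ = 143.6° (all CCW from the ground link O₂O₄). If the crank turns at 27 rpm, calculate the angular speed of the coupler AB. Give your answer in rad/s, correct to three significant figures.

1.44

ω₂ = 2.827 rad/s (from 27 rpm).
Differentiating the loop-closure r₂e^{iθ₂}+r₃e^{iθ₃}=r₁+r₄e^{iθ₄} gives r₂ω₂e^{iθ₂}+r₃ω₃e^{iθ₃}=r₄ω₄e^{iθ₄}.
Eliminating the other unknown: ω₃ = r₂ω₂ sin(θ₄−θ₂) / [r₃ sin(θ₃−θ₄)].
Numerator sine = +0.82904; denominator sine = -0.77051.
Result = 0.2321·2.827·(+0.82904) / (0.4887·(-0.77051)) = -1.4448 rad/s; magnitude 1.4448 rad/s.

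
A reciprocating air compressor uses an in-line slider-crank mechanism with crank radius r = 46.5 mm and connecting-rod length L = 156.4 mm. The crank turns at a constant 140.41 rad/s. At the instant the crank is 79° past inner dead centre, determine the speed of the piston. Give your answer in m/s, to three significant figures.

ω = 140.4 rad/s
For an in-line slider-crank, x = r cosθ + √(L² − r² sin²θ), so v = −rω sinθ·[1 + r cosθ/√(L² − r² sin²θ)].
With r = 0.0465 m, L = 0.1564 m, θ = 79°: √(L² − r² sin²θ) = 0.14959 m.
v = −0.0465·140.4·0.98163·[1 + 0.0465·0.19081/0.14959] = -6.7892 m/s.
|v| = 6.7892 m/s.

6.79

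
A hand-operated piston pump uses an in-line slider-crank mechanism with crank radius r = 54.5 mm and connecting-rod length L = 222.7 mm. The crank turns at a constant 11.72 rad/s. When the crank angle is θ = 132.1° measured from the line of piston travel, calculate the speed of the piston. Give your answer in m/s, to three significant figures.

0.395

ω = 11.72 rad/s
For an in-line slider-crank, x = r cosθ + √(L² − r² sin²θ), so v = −rω sinθ·[1 + r cosθ/√(L² − r² sin²θ)].
With r = 0.0545 m, L = 0.2227 m, θ = 132.1°: √(L² − r² sin²θ) = 0.219 m.
v = −0.0545·11.72·0.74198·[1 + 0.0545·-0.67043/0.219] = -0.39486 m/s.
|v| = 0.39486 m/s.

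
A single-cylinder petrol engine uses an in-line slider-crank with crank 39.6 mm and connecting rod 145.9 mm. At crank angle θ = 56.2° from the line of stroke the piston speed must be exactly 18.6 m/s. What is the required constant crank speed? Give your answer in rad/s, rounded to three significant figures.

489

For an in-line slider-crank, |v_piston| = rω|sinθ|·[1 + r cosθ/√(L² − r² sin²θ)].
With r = 0.0396 m, L = 0.1459 m, θ = 56.2°: the bracketed kinematic factor |dx/dθ| = 0.038007 m.
ω = v/|dx/dθ| = 18.6/0.038007 = 489.38 rad/s.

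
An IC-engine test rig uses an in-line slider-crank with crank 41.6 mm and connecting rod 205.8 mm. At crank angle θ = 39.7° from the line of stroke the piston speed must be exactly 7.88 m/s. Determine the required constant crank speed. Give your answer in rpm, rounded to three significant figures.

For an in-line slider-crank, |v_piston| = rω|sinθ|·[1 + r cosθ/√(L² − r² sin²θ)].
With r = 0.0416 m, L = 0.2058 m, θ = 39.7°: the bracketed kinematic factor |dx/dθ| = 0.03074 m.
ω = v/|dx/dθ| = 7.88/0.03074 = 256.34 rad/s.
N = 60ω/(2π) = 2447.9 rpm.

2450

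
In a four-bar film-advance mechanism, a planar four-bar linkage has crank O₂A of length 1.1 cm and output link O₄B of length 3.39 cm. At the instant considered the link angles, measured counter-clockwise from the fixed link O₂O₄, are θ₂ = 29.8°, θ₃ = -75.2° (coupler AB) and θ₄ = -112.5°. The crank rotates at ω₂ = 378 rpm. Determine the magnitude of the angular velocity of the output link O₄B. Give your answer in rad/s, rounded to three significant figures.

20.5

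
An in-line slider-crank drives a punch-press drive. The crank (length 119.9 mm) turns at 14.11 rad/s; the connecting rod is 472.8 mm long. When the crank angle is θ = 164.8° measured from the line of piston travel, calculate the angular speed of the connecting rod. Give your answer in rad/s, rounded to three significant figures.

3.46

ω = 14.11 rad/s
The rod makes angle φ with the slider axis where L sinφ = r sinθ; differentiating, L cosφ·φ̇ = r ω cosθ.
L cosφ = √(L² − r² sin²θ) = 0.47175 m.
|ω_rod| = r ω |cosθ| / √(L² − r² sin²θ) = 0.1199·14.11·0.96502/0.47175 = 3.4607 rad/s.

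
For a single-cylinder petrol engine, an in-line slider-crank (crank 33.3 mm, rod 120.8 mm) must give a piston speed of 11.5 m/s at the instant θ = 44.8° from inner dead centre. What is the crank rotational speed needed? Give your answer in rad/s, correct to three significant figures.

For an in-line slider-crank, |v_piston| = rω|sinθ|·[1 + r cosθ/√(L² − r² sin²θ)].
With r = 0.0333 m, L = 0.1208 m, θ = 44.8°: the bracketed kinematic factor |dx/dθ| = 0.028143 m.
ω = v/|dx/dθ| = 11.5/0.028143 = 408.63 rad/s.

409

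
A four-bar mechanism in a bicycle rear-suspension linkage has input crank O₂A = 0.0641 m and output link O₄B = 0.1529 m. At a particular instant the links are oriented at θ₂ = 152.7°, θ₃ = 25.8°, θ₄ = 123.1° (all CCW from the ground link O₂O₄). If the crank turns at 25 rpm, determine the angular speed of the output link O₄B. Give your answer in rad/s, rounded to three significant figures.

ω₂ = 2.618 rad/s (from 25 rpm).
Differentiating the loop-closure r₂e^{iθ₂}+r₃e^{iθ₃}=r₁+r₄e^{iθ₄} gives r₂ω₂e^{iθ₂}+r₃ω₃e^{iθ₃}=r₄ω₄e^{iθ₄}.
Eliminating the other unknown: ω₄ = r₂ω₂ sin(θ₂−θ₃) / [r₄ sin(θ₄−θ₃)].
Numerator sine = +0.79968; denominator sine = +0.99189.
Result = 0.0641·2.618·(+0.79968) / (0.1529·(+0.99189)) = +0.88486 rad/s; magnitude 0.88486 rad/s.

0.885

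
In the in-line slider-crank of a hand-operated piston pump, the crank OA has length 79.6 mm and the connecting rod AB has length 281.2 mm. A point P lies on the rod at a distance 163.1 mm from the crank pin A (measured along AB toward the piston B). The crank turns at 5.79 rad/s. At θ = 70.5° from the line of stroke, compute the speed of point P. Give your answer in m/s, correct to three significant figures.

0.464

ω = 5.79 rad/s.  Crank-pin speed |V_A| = rω = 0.46088 m/s, perpendicular to OA.
Rod angle: sinφ = −(r/L) sinθ ⇒ φ = -15.476°; ω_rod = −rω cosθ/√(L²−r²sin²θ) = -0.56769 rad/s.
V_P = V_A + ω_rod × AP, with AP = 0.1631 m along the rod.
Components: V_Px = −rω sinθ − a·ω_rod·sinφ = -0.45915 m/s;  V_Py = rω cosθ + a·ω_rod·cosφ = +0.064613 m/s.
|V_P| = √(V_Px² + V_Py²) = 0.46368 m/s.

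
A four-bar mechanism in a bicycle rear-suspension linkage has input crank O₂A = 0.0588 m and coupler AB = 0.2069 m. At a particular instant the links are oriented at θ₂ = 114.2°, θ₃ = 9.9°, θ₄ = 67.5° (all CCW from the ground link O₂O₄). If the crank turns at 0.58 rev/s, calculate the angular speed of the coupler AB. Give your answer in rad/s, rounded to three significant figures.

ω₂ = 3.644 rad/s (from 0.58 rev/s).
Differentiating the loop-closure r₂e^{iθ₂}+r₃e^{iθ₃}=r₁+r₄e^{iθ₄} gives r₂ω₂e^{iθ₂}+r₃ω₃e^{iθ₃}=r₄ω₄e^{iθ₄}.
Eliminating the other unknown: ω₃ = r₂ω₂ sin(θ₄−θ₂) / [r₃ sin(θ₃−θ₄)].
Numerator sine = -0.72777; denominator sine = -0.84433.
Result = 0.0588·3.644·(-0.72777) / (0.2069·(-0.84433)) = +0.89271 rad/s; magnitude 0.89271 rad/s.

0.893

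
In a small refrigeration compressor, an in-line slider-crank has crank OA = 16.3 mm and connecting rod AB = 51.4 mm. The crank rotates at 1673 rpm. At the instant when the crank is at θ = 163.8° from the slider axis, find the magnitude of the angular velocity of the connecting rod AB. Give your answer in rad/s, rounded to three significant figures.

53.6

ω = 175.2 rad/s (converted from 1673 rpm).
The rod makes angle φ with the slider axis where L sinφ = r sinθ; differentiating, L cosφ·φ̇ = r ω cosθ.
L cosφ = √(L² − r² sin²θ) = 0.051198 m.
|ω_rod| = r ω |cosθ| / √(L² − r² sin²θ) = 0.0163·175.2·0.96029/0.051198 = 53.562 rad/s.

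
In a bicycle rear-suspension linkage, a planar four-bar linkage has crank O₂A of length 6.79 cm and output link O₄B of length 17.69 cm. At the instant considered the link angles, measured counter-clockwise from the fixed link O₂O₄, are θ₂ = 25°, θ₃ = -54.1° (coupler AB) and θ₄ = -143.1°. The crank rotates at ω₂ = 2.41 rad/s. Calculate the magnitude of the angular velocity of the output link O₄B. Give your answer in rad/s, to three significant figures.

0.908

ω₂ = 2.41 rad/s
Differentiating the loop-closure r₂e^{iθ₂}+r₃e^{iθ₃}=r₁+r₄e^{iθ₄} gives r₂ω₂e^{iθ₂}+r₃ω₃e^{iθ₃}=r₄ω₄e^{iθ₄}.
Eliminating the other unknown: ω₄ = r₂ω₂ sin(θ₂−θ₃) / [r₄ sin(θ₄−θ₃)].
Numerator sine = +0.98196; denominator sine = -0.99985.
Result = 0.0679·2.41·(+0.98196) / (0.1769·(-0.99985)) = -0.90849 rad/s; magnitude 0.90849 rad/s.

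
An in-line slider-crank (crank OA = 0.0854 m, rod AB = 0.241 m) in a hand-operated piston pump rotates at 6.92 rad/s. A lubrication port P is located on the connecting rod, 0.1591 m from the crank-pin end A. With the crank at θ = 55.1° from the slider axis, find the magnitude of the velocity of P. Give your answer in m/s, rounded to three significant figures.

ω = 6.92 rad/s.  Crank-pin speed |V_A| = rω = 0.59097 m/s, perpendicular to OA.
Rod angle: sinφ = −(r/L) sinθ ⇒ φ = -16.895°; ω_rod = −rω cosθ/√(L²−r²sin²θ) = -1.4663 rad/s.
V_P = V_A + ω_rod × AP, with AP = 0.1591 m along the rod.
Components: V_Px = −rω sinθ − a·ω_rod·sinφ = -0.55248 m/s;  V_Py = rω cosθ + a·ω_rod·cosφ = +0.1149 m/s.
|V_P| = √(V_Px² + V_Py²) = 0.5643 m/s.

0.564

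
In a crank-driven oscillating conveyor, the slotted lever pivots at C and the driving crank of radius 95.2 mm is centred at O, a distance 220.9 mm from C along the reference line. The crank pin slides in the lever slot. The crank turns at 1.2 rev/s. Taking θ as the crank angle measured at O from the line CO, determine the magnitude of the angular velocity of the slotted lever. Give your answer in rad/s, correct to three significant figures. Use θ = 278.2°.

1.42

ω = 7.54 rad/s (from 1.2 rev/s).
Crank pin A relative to C: A = (d + r cosθ, r sinθ); lever angle φ = atan2(r sinθ, d + r cosθ).
Differentiating tanφ: φ̇ = rω(d cosθ + r)/(d² + r² + 2dr cosθ).
d² + r² + 2dr cosθ = |CA|² = 0.0638587 m²;  d cosθ + r = +0.12671 m.
|ω_lever| = |0.0952·7.54·+0.12671| / 0.0638587 = 1.4242 rad/s.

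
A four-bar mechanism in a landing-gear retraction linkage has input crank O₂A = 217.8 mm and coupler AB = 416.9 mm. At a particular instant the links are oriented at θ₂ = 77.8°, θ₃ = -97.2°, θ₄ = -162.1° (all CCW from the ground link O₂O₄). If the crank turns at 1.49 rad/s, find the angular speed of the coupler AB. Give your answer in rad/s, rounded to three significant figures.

ω₂ = 1.49 rad/s
Differentiating the loop-closure r₂e^{iθ₂}+r₃e^{iθ₃}=r₁+r₄e^{iθ₄} gives r₂ω₂e^{iθ₂}+r₃ω₃e^{iθ₃}=r₄ω₄e^{iθ₄}.
Eliminating the other unknown: ω₃ = r₂ω₂ sin(θ₄−θ₂) / [r₃ sin(θ₃−θ₄)].
Numerator sine = +0.86515; denominator sine = +0.90557.
Result = 0.2178·1.49·(+0.86515) / (0.4169·(+0.90557)) = +0.74367 rad/s; magnitude 0.74367 rad/s.

0.744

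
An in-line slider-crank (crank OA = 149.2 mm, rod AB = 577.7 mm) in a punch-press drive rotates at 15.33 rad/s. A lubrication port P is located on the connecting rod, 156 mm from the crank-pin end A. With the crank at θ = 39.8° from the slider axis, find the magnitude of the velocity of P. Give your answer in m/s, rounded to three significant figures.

ω = 15.33 rad/s.  Crank-pin speed |V_A| = rω = 2.2872 m/s, perpendicular to OA.
Rod angle: sinφ = −(r/L) sinθ ⇒ φ = -9.516°; ω_rod = −rω cosθ/√(L²−r²sin²θ) = -3.0842 rad/s.
V_P = V_A + ω_rod × AP, with AP = 0.156 m along the rod.
Components: V_Px = −rω sinθ − a·ω_rod·sinφ = -1.5436 m/s;  V_Py = rω cosθ + a·ω_rod·cosφ = +1.2827 m/s.
|V_P| = √(V_Px² + V_Py²) = 2.007 m/s.

2.01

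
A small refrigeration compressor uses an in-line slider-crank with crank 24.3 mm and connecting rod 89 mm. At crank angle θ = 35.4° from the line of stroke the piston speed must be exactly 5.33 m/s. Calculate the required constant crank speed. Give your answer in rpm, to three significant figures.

2950

For an in-line slider-crank, |v_piston| = rω|sinθ|·[1 + r cosθ/√(L² − r² sin²θ)].
With r = 0.0243 m, L = 0.089 m, θ = 35.4°: the bracketed kinematic factor |dx/dθ| = 0.017249 m.
ω = v/|dx/dθ| = 5.33/0.017249 = 309 rad/s.
N = 60ω/(2π) = 2950.7 rpm.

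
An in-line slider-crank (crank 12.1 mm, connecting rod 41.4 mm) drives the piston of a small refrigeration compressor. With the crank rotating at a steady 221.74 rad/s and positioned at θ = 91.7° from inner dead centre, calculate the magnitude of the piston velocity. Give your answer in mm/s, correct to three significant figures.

2660

ω = 221.7 rad/s
For an in-line slider-crank, x = r cosθ + √(L² − r² sin²θ), so v = −rω sinθ·[1 + r cosθ/√(L² − r² sin²θ)].
With r = 0.0121 m, L = 0.0414 m, θ = 91.7°: √(L² − r² sin²θ) = 0.039594 m.
v = −0.0121·221.7·0.99956·[1 + 0.0121·-0.02967/0.039594] = -2.6576 m/s.
|v| = 2.6576 m/s = 2657.6 mm/s.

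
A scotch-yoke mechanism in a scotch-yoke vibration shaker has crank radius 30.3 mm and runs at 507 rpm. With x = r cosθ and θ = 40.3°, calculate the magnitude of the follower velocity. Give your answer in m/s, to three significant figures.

1.04

ω = 53.09 rad/s (from 507 rpm).
x = r cosθ ⇒ ẋ = −rω sinθ.
|v| = rω|sinθ| = 0.0303·53.09·|sin 40.3°| = 1.0405 m/s.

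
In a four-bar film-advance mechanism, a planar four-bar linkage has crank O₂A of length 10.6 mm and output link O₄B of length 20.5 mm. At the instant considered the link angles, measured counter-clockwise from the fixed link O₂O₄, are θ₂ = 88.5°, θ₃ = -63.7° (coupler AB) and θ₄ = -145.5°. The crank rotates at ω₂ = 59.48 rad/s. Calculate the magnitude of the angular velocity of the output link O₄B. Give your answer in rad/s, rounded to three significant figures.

14.5

ω₂ = 59.48 rad/s
Differentiating the loop-closure r₂e^{iθ₂}+r₃e^{iθ₃}=r₁+r₄e^{iθ₄} gives r₂ω₂e^{iθ₂}+r₃ω₃e^{iθ₃}=r₄ω₄e^{iθ₄}.
Eliminating the other unknown: ω₄ = r₂ω₂ sin(θ₂−θ₃) / [r₄ sin(θ₄−θ₃)].
Numerator sine = +0.46639; denominator sine = -0.98978.
Result = 0.0106·59.48·(+0.46639) / (0.0205·(-0.98978)) = -14.492 rad/s; magnitude 14.492 rad/s.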